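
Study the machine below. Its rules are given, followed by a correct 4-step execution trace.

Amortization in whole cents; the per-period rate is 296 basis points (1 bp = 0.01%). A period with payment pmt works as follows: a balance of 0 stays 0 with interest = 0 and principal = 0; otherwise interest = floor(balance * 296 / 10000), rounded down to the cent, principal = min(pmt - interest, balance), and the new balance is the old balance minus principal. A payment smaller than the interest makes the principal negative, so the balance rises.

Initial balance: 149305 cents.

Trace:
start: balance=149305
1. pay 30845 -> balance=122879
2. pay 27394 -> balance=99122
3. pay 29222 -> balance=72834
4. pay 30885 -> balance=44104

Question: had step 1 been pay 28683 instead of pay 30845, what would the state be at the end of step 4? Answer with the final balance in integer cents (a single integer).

46463

(re-executing from step 1 with the substitution; state before step 1: balance=149305)
1. pay 28683 -> balance=125041
2. pay 27394 -> balance=101348
3. pay 29222 -> balance=75125
4. pay 30885 -> balance=46463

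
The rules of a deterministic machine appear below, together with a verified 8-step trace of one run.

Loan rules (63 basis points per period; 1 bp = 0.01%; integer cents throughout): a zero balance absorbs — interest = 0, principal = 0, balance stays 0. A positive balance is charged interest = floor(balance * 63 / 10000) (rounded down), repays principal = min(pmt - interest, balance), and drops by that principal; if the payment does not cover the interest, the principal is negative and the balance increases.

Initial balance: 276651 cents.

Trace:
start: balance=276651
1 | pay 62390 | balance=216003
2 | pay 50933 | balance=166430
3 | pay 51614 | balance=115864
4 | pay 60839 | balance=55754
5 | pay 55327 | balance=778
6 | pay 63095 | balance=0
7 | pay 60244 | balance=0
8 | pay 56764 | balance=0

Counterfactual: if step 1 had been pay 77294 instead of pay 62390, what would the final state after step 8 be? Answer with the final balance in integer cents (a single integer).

(re-executing from step 1 with the substitution; state before step 1: balance=276651)
1 | pay 77294 | balance=201099
2 | pay 50933 | balance=151432
3 | pay 51614 | balance=100772
4 | pay 60839 | balance=40567
5 | pay 55327 | balance=0
6 | pay 63095 | balance=0
7 | pay 60244 | balance=0
8 | pay 56764 | balance=0

0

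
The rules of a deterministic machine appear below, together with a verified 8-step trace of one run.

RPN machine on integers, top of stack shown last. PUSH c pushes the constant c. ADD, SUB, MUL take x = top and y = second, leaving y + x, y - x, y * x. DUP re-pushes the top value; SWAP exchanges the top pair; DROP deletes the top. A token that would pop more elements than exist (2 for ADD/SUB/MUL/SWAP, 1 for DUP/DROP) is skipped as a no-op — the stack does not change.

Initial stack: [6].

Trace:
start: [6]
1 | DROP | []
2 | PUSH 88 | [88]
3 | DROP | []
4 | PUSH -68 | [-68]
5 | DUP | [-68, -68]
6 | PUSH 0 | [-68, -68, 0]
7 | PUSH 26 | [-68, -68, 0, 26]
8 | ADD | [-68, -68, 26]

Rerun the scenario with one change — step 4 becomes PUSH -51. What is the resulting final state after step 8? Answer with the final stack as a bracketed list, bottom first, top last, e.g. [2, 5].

[-51, -51, 26]

(re-executing from step 4 with the substitution; state before step 4: [])
4 | PUSH -51 | [-51]
5 | DUP | [-51, -51]
6 | PUSH 0 | [-51, -51, 0]
7 | PUSH 26 | [-51, -51, 0, 26]
8 | ADD | [-51, -51, 26]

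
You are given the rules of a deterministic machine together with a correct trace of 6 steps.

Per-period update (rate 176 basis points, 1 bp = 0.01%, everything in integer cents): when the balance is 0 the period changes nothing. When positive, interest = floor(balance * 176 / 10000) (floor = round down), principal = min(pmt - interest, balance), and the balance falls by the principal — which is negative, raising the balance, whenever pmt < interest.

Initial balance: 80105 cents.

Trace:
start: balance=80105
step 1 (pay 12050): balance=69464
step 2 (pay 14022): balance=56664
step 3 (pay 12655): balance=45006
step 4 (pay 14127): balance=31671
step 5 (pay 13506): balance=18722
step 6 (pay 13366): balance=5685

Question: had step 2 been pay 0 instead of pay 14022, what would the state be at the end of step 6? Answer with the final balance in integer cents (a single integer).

(re-executing from step 2 with the substitution; state before step 2: balance=69464)
step 2 (pay 0): balance=70686
step 3 (pay 12655): balance=59275
step 4 (pay 14127): balance=46191
step 5 (pay 13506): balance=33497
step 6 (pay 13366): balance=20720

20720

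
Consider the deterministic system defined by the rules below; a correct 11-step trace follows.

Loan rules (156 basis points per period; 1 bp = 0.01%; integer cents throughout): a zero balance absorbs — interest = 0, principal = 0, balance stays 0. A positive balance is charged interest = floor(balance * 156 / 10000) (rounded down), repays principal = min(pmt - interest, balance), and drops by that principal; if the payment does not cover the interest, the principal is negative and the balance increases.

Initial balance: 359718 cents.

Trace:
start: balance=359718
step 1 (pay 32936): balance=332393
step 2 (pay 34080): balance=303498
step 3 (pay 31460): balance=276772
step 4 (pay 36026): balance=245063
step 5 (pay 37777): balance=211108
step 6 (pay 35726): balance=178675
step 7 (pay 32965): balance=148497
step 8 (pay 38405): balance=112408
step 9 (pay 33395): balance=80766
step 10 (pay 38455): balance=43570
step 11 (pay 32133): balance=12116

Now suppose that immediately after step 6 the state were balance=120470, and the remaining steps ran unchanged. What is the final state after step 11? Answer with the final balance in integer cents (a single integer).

0

state after step 6 := balance=120470
step 7 (pay 32965): balance=89384
step 8 (pay 38405): balance=52373
step 9 (pay 33395): balance=19795
step 10 (pay 38455): balance=0
step 11 (pay 32133): balance=0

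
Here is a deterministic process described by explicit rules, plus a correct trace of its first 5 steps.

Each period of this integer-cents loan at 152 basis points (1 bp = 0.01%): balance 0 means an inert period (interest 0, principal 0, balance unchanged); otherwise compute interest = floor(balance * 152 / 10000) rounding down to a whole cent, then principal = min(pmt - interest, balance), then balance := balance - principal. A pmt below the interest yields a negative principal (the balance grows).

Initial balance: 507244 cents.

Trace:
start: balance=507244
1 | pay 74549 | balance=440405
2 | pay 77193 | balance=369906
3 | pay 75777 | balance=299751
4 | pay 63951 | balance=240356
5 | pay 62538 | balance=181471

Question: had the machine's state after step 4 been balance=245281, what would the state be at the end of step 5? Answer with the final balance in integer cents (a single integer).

186471

state after step 4 := balance=245281
5 | pay 62538 | balance=186471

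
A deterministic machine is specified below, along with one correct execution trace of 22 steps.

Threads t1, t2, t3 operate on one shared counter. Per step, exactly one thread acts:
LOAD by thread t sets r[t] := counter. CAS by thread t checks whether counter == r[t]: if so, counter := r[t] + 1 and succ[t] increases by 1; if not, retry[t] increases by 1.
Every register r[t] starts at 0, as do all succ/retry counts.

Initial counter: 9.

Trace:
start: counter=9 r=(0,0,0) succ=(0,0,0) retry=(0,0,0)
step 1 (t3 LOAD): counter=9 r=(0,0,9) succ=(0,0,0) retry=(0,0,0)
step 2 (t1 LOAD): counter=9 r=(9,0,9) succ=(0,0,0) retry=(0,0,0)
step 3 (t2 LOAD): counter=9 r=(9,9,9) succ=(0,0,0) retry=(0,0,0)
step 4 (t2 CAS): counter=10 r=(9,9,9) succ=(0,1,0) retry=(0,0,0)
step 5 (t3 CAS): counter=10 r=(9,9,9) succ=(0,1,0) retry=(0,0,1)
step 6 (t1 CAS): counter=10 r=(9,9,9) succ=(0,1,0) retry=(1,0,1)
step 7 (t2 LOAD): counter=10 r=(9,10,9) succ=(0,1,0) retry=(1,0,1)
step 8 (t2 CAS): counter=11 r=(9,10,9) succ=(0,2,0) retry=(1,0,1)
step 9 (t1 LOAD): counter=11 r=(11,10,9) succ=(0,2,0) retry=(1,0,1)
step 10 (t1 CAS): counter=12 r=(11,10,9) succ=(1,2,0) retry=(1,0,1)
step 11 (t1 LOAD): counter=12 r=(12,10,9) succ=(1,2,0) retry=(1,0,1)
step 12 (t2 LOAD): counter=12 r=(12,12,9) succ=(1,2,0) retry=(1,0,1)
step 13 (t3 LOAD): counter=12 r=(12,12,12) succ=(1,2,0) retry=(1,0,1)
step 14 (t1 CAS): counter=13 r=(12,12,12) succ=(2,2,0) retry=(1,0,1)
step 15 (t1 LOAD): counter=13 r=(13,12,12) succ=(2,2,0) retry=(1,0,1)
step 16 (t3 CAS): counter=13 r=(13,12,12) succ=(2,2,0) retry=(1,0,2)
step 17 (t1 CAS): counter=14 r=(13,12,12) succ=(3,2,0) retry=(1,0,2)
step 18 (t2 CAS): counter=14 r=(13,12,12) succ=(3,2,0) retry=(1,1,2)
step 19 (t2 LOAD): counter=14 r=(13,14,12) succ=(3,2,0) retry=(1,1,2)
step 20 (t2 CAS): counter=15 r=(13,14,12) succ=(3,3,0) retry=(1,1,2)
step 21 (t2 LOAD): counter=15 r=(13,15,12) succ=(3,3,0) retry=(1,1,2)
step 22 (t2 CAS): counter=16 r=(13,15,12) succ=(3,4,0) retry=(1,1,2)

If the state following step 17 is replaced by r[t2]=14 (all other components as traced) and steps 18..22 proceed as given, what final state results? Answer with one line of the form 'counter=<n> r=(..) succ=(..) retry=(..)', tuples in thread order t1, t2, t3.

state after step 17 := counter=14 r=(13,14,12) succ=(3,2,0) retry=(1,0,2)
step 18 (t2 CAS): counter=15 r=(13,14,12) succ=(3,3,0) retry=(1,0,2)
step 19 (t2 LOAD): counter=15 r=(13,15,12) succ=(3,3,0) retry=(1,0,2)
step 20 (t2 CAS): counter=16 r=(13,15,12) succ=(3,4,0) retry=(1,0,2)
step 21 (t2 LOAD): counter=16 r=(13,16,12) succ=(3,4,0) retry=(1,0,2)
step 22 (t2 CAS): counter=17 r=(13,16,12) succ=(3,5,0) retry=(1,0,2)

counter=17 r=(13,16,12) succ=(3,5,0) retry=(1,0,2)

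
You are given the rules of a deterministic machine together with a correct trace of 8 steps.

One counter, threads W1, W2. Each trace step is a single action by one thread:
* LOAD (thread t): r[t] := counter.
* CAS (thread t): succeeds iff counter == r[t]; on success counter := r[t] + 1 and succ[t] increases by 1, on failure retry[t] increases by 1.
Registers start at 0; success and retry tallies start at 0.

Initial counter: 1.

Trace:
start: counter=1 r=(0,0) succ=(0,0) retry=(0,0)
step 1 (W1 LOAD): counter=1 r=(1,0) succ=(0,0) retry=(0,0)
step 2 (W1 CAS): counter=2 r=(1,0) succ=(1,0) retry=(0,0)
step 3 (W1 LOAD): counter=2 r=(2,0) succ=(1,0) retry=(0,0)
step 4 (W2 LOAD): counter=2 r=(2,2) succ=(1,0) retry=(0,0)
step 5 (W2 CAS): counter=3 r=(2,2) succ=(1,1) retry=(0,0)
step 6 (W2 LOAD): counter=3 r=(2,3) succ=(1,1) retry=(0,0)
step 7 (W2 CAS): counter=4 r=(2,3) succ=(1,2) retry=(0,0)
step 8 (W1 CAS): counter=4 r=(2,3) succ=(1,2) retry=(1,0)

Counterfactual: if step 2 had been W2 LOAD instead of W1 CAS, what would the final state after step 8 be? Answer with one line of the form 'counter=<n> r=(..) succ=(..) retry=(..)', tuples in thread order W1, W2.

(re-executing from step 2 with the substitution; state before step 2: counter=1 r=(1,0) succ=(0,0) retry=(0,0))
step 2 (W2 LOAD): counter=1 r=(1,1) succ=(0,0) retry=(0,0)
step 3 (W1 LOAD): counter=1 r=(1,1) succ=(0,0) retry=(0,0)
step 4 (W2 LOAD): counter=1 r=(1,1) succ=(0,0) retry=(0,0)
step 5 (W2 CAS): counter=2 r=(1,1) succ=(0,1) retry=(0,0)
step 6 (W2 LOAD): counter=2 r=(1,2) succ=(0,1) retry=(0,0)
step 7 (W2 CAS): counter=3 r=(1,2) succ=(0,2) retry=(0,0)
step 8 (W1 CAS): counter=3 r=(1,2) succ=(0,2) retry=(1,0)

counter=3 r=(1,2) succ=(0,2) retry=(1,0)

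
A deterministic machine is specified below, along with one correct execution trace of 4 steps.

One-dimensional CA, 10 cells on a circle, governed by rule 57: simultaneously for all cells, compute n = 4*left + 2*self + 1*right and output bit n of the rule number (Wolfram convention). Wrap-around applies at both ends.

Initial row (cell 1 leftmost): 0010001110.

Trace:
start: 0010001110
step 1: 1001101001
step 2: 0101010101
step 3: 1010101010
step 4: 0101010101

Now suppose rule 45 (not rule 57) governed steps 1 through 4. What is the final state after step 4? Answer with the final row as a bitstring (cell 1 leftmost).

(re-executing steps 1..4 under rule 45; state before step 1: 0010001110)
step 1: 1010101000
step 2: 1111111010
step 3: 1000000111
step 4: 0011110100

0011110100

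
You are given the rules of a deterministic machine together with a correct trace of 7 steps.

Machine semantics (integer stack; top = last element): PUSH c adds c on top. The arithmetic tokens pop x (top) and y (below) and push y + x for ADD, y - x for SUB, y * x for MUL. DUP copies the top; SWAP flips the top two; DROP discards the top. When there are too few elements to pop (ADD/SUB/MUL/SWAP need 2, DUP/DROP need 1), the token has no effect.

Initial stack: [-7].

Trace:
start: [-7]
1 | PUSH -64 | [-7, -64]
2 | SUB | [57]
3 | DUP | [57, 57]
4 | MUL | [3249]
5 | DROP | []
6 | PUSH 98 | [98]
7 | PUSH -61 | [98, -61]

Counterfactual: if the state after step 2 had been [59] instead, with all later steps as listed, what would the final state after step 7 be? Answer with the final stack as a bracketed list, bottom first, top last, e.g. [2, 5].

[98, -61]

state after step 2 := [59]
3 | DUP | [59, 59]
4 | MUL | [3481]
5 | DROP | []
6 | PUSH 98 | [98]
7 | PUSH -61 | [98, -61]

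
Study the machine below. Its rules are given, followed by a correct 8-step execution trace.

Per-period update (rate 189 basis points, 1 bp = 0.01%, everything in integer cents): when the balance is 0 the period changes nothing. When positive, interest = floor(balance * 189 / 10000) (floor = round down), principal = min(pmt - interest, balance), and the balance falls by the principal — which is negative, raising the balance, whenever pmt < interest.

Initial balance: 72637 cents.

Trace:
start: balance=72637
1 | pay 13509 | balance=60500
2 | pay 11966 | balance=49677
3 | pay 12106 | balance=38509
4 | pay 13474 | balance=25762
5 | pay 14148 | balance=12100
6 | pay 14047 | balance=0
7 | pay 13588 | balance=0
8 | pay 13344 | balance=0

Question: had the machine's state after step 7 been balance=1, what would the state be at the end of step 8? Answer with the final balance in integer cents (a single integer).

state after step 7 := balance=1
8 | pay 13344 | balance=0

0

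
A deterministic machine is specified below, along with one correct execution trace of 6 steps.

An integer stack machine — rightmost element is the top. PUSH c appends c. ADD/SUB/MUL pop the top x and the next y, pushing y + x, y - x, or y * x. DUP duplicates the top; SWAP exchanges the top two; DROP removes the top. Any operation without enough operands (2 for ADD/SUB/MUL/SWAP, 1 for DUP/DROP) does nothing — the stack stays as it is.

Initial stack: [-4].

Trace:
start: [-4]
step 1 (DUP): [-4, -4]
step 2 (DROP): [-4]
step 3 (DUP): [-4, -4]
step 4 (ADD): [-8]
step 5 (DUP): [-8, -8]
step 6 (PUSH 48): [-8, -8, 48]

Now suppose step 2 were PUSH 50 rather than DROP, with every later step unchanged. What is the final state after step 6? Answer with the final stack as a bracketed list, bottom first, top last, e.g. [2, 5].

(re-executing from step 2 with the substitution; state before step 2: [-4, -4])
step 2 (PUSH 50): [-4, -4, 50]
step 3 (DUP): [-4, -4, 50, 50]
step 4 (ADD): [-4, -4, 100]
step 5 (DUP): [-4, -4, 100, 100]
step 6 (PUSH 48): [-4, -4, 100, 100, 48]

[-4, -4, 100, 100, 48]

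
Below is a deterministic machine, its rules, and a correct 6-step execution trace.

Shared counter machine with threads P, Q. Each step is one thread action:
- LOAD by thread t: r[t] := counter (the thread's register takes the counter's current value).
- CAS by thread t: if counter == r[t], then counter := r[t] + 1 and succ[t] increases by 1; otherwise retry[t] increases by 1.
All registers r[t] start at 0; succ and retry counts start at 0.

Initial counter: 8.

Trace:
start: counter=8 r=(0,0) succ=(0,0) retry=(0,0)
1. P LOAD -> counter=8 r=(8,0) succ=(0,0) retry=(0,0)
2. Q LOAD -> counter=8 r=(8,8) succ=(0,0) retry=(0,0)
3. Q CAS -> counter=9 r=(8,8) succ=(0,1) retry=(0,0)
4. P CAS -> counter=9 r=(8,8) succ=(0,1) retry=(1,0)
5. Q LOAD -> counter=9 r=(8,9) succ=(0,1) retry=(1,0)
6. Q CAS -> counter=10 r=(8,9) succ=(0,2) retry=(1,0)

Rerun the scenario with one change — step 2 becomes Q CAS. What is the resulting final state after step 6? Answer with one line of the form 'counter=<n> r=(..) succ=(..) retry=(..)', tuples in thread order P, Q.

(re-executing from step 2 with the substitution; state before step 2: counter=8 r=(8,0) succ=(0,0) retry=(0,0))
2. Q CAS -> counter=8 r=(8,0) succ=(0,0) retry=(0,1)
3. Q CAS -> counter=8 r=(8,0) succ=(0,0) retry=(0,2)
4. P CAS -> counter=9 r=(8,0) succ=(1,0) retry=(0,2)
5. Q LOAD -> counter=9 r=(8,9) succ=(1,0) retry=(0,2)
6. Q CAS -> counter=10 r=(8,9) succ=(1,1) retry=(0,2)

counter=10 r=(8,9) succ=(1,1) retry=(0,2)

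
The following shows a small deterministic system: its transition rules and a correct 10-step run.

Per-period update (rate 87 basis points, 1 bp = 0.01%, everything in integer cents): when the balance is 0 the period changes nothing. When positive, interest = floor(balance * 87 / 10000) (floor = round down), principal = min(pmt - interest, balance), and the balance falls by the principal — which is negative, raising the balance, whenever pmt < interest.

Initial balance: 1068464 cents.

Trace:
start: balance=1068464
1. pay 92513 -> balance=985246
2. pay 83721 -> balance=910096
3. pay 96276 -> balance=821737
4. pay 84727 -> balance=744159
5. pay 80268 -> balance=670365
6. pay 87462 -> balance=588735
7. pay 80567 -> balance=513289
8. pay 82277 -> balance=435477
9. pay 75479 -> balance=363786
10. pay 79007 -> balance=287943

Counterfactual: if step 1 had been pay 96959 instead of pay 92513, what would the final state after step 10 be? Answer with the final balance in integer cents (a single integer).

(re-executing from step 1 with the substitution; state before step 1: balance=1068464)
1. pay 96959 -> balance=980800
2. pay 83721 -> balance=905611
3. pay 96276 -> balance=817213
4. pay 84727 -> balance=739595
5. pay 80268 -> balance=665761
6. pay 87462 -> balance=584091
7. pay 80567 -> balance=508605
8. pay 82277 -> balance=430752
9. pay 75479 -> balance=359020
10. pay 79007 -> balance=283136

283136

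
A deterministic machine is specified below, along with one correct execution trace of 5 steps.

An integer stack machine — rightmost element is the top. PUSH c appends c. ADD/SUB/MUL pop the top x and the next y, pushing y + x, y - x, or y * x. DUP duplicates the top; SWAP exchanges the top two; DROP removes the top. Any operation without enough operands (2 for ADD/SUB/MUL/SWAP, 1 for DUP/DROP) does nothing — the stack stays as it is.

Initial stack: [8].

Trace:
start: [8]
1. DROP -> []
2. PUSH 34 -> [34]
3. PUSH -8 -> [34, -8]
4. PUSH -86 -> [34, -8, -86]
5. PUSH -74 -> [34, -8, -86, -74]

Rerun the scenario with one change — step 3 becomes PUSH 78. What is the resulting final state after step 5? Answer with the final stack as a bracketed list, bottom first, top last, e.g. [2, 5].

(re-executing from step 3 with the substitution; state before step 3: [34])
3. PUSH 78 -> [34, 78]
4. PUSH -86 -> [34, 78, -86]
5. PUSH -74 -> [34, 78, -86, -74]

[34, 78, -86, -74]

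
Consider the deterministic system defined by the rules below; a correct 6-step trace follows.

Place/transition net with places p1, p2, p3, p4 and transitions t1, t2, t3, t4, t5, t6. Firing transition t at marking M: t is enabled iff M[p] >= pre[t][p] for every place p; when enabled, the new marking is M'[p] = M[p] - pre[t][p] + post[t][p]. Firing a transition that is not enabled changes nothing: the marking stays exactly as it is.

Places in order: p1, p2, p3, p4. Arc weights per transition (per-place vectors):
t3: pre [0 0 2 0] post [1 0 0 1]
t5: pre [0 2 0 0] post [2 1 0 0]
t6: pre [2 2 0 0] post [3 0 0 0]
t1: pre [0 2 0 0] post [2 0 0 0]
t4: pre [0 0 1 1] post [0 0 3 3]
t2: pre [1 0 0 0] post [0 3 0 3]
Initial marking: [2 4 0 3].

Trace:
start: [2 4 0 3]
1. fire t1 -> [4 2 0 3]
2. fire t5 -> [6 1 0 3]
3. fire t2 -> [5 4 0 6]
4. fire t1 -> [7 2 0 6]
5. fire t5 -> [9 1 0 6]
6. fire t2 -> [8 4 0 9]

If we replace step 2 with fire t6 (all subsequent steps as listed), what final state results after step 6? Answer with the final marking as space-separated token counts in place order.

(re-executing from step 2 with the substitution; state before step 2: [4 2 0 3])
2. fire t6 -> [5 0 0 3]
3. fire t2 -> [4 3 0 6]
4. fire t1 -> [6 1 0 6]
5. fire t5 -> [6 1 0 6]
6. fire t2 -> [5 4 0 9]

5 4 0 9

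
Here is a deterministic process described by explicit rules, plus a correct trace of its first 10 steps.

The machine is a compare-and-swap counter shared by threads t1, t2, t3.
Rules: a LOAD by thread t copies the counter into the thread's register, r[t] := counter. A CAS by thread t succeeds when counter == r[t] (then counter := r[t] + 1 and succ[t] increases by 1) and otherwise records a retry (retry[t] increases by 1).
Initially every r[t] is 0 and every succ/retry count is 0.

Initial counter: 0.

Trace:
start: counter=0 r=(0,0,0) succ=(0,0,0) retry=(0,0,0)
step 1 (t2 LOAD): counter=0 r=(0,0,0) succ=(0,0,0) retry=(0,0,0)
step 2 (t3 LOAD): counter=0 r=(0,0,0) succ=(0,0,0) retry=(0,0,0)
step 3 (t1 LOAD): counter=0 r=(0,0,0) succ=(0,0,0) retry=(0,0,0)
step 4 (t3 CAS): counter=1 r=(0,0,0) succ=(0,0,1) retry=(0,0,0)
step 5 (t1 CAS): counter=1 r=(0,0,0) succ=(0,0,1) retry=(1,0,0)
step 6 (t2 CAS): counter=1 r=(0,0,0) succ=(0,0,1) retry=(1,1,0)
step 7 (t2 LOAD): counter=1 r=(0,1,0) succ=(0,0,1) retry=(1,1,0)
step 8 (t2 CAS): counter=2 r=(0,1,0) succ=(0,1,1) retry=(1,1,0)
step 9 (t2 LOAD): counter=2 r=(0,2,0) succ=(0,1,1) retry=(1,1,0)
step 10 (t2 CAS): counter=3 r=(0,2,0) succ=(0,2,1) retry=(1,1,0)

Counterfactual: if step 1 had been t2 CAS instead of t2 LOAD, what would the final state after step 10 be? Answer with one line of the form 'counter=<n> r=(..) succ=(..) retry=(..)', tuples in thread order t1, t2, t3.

counter=4 r=(1,3,1) succ=(0,3,1) retry=(1,1,0)

(re-executing from step 1 with the substitution; state before step 1: counter=0 r=(0,0,0) succ=(0,0,0) retry=(0,0,0))
step 1 (t2 CAS): counter=1 r=(0,0,0) succ=(0,1,0) retry=(0,0,0)
step 2 (t3 LOAD): counter=1 r=(0,0,1) succ=(0,1,0) retry=(0,0,0)
step 3 (t1 LOAD): counter=1 r=(1,0,1) succ=(0,1,0) retry=(0,0,0)
step 4 (t3 CAS): counter=2 r=(1,0,1) succ=(0,1,1) retry=(0,0,0)
step 5 (t1 CAS): counter=2 r=(1,0,1) succ=(0,1,1) retry=(1,0,0)
step 6 (t2 CAS): counter=2 r=(1,0,1) succ=(0,1,1) retry=(1,1,0)
step 7 (t2 LOAD): counter=2 r=(1,2,1) succ=(0,1,1) retry=(1,1,0)
step 8 (t2 CAS): counter=3 r=(1,2,1) succ=(0,2,1) retry=(1,1,0)
step 9 (t2 LOAD): counter=3 r=(1,3,1) succ=(0,2,1) retry=(1,1,0)
step 10 (t2 CAS): counter=4 r=(1,3,1) succ=(0,3,1) retry=(1,1,0)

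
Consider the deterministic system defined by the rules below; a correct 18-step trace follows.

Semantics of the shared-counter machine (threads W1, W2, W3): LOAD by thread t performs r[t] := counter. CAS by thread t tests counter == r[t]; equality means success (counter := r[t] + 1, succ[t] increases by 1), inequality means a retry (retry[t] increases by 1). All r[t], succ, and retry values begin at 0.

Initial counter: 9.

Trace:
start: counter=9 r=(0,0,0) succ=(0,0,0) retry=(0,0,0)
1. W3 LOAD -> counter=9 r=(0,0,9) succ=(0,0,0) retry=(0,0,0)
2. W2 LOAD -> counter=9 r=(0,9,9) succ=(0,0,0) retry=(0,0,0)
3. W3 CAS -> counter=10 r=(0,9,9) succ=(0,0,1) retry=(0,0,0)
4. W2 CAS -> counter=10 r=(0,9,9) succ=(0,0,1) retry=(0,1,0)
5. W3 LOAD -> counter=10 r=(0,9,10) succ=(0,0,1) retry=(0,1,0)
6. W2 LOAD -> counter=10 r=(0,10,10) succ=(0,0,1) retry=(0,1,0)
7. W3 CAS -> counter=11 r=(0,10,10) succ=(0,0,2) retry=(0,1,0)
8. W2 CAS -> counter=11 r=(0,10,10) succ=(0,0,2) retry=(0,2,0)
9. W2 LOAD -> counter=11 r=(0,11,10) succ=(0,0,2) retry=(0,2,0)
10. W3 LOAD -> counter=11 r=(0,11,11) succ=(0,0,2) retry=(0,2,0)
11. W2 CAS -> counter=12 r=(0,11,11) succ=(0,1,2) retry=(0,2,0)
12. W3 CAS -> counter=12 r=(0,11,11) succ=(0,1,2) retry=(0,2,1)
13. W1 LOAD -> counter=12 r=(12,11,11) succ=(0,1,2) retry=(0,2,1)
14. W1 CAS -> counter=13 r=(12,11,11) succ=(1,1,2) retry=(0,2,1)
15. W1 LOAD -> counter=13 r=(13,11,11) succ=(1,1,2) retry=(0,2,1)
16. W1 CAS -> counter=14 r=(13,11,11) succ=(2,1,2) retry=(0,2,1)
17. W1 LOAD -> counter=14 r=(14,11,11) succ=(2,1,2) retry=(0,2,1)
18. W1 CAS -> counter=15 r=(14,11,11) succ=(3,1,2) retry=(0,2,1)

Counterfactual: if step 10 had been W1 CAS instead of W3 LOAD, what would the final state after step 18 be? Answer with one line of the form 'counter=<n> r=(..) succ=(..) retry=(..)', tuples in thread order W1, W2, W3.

counter=15 r=(14,11,10) succ=(3,1,2) retry=(1,2,1)

(re-executing from step 10 with the substitution; state before step 10: counter=11 r=(0,11,10) succ=(0,0,2) retry=(0,2,0))
10. W1 CAS -> counter=11 r=(0,11,10) succ=(0,0,2) retry=(1,2,0)
11. W2 CAS -> counter=12 r=(0,11,10) succ=(0,1,2) retry=(1,2,0)
12. W3 CAS -> counter=12 r=(0,11,10) succ=(0,1,2) retry=(1,2,1)
13. W1 LOAD -> counter=12 r=(12,11,10) succ=(0,1,2) retry=(1,2,1)
14. W1 CAS -> counter=13 r=(12,11,10) succ=(1,1,2) retry=(1,2,1)
15. W1 LOAD -> counter=13 r=(13,11,10) succ=(1,1,2) retry=(1,2,1)
16. W1 CAS -> counter=14 r=(13,11,10) succ=(2,1,2) retry=(1,2,1)
17. W1 LOAD -> counter=14 r=(14,11,10) succ=(2,1,2) retry=(1,2,1)
18. W1 CAS -> counter=15 r=(14,11,10) succ=(3,1,2) retry=(1,2,1)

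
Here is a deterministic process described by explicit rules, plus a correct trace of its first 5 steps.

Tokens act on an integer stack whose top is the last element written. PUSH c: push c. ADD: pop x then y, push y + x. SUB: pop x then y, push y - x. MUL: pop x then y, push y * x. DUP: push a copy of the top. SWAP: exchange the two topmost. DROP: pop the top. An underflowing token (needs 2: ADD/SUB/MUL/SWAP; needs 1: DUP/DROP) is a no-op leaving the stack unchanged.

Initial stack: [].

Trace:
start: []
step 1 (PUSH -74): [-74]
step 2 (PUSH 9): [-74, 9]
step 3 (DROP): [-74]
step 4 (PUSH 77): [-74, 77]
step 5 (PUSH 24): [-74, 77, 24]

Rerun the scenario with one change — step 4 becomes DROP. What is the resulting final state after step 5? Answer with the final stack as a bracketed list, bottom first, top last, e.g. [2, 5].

[24]

(re-executing from step 4 with the substitution; state before step 4: [-74])
step 4 (DROP): []
step 5 (PUSH 24): [24]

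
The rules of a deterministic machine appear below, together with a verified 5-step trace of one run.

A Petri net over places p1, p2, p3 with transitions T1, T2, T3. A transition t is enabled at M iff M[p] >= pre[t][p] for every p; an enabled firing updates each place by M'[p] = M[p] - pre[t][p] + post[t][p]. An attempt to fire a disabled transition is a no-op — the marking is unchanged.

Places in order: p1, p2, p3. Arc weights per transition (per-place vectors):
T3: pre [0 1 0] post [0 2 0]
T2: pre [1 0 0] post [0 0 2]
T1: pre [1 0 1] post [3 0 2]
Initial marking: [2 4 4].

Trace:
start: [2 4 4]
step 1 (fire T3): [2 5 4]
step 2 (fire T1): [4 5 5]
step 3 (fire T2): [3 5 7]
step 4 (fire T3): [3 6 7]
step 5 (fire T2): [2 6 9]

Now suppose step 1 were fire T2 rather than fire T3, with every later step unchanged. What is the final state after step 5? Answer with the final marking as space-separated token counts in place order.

1 5 11

(re-executing from step 1 with the substitution; state before step 1: [2 4 4])
step 1 (fire T2): [1 4 6]
step 2 (fire T1): [3 4 7]
step 3 (fire T2): [2 4 9]
step 4 (fire T3): [2 5 9]
step 5 (fire T2): [1 5 11]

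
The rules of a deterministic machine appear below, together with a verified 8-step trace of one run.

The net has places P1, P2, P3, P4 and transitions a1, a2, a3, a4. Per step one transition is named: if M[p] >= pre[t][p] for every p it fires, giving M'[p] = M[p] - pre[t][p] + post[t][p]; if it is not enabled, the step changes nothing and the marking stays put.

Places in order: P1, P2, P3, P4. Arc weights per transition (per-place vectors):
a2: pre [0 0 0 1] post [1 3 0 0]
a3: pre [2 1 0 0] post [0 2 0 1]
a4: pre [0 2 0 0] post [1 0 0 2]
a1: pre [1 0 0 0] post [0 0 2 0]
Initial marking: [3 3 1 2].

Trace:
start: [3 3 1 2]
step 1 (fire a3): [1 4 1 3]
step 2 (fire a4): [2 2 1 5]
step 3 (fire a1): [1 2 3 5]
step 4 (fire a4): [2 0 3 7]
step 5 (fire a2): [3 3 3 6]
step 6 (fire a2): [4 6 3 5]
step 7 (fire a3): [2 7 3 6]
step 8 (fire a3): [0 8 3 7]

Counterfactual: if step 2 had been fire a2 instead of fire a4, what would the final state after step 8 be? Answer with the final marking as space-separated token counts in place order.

0 13 3 4

(re-executing from step 2 with the substitution; state before step 2: [1 4 1 3])
step 2 (fire a2): [2 7 1 2]
step 3 (fire a1): [1 7 3 2]
step 4 (fire a4): [2 5 3 4]
step 5 (fire a2): [3 8 3 3]
step 6 (fire a2): [4 11 3 2]
step 7 (fire a3): [2 12 3 3]
step 8 (fire a3): [0 13 3 4]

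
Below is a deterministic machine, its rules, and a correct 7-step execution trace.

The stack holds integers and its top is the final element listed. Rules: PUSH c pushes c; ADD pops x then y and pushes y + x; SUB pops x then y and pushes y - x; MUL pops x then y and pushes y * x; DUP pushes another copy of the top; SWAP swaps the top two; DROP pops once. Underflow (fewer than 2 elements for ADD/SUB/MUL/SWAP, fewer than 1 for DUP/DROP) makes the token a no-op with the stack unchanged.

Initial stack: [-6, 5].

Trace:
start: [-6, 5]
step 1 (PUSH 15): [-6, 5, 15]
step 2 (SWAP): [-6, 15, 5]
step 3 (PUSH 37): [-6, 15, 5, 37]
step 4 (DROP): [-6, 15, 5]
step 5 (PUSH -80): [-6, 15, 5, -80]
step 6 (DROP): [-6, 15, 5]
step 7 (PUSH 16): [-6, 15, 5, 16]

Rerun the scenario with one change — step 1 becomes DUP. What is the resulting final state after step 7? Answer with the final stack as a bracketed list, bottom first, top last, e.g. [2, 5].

[-6, 5, 5, 16]

(re-executing from step 1 with the substitution; state before step 1: [-6, 5])
step 1 (DUP): [-6, 5, 5]
step 2 (SWAP): [-6, 5, 5]
step 3 (PUSH 37): [-6, 5, 5, 37]
step 4 (DROP): [-6, 5, 5]
step 5 (PUSH -80): [-6, 5, 5, -80]
step 6 (DROP): [-6, 5, 5]
step 7 (PUSH 16): [-6, 5, 5, 16]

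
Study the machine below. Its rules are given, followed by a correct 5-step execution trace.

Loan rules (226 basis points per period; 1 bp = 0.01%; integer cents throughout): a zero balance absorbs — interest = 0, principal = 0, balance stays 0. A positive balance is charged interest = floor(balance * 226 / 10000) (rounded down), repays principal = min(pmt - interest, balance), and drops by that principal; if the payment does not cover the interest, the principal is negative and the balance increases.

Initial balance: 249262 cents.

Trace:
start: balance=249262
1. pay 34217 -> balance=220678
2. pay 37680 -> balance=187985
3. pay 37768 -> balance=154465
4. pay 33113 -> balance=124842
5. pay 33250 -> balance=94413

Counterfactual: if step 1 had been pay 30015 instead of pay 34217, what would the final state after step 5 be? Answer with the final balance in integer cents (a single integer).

99008

(re-executing from step 1 with the substitution; state before step 1: balance=249262)
1. pay 30015 -> balance=224880
2. pay 37680 -> balance=192282
3. pay 37768 -> balance=158859
4. pay 33113 -> balance=129336
5. pay 33250 -> balance=99008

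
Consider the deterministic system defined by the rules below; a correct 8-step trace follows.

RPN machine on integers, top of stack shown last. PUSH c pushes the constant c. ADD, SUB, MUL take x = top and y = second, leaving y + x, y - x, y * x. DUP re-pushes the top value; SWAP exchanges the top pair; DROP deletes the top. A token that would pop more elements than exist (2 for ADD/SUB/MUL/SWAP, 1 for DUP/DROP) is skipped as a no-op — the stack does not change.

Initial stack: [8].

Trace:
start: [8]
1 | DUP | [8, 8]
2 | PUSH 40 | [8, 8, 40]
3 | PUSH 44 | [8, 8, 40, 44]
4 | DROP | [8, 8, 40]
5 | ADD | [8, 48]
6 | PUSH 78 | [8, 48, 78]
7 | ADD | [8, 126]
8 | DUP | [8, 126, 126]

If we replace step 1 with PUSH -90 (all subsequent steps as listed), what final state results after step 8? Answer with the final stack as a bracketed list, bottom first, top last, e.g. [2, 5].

(re-executing from step 1 with the substitution; state before step 1: [8])
1 | PUSH -90 | [8, -90]
2 | PUSH 40 | [8, -90, 40]
3 | PUSH 44 | [8, -90, 40, 44]
4 | DROP | [8, -90, 40]
5 | ADD | [8, -50]
6 | PUSH 78 | [8, -50, 78]
7 | ADD | [8, 28]
8 | DUP | [8, 28, 28]

[8, 28, 28]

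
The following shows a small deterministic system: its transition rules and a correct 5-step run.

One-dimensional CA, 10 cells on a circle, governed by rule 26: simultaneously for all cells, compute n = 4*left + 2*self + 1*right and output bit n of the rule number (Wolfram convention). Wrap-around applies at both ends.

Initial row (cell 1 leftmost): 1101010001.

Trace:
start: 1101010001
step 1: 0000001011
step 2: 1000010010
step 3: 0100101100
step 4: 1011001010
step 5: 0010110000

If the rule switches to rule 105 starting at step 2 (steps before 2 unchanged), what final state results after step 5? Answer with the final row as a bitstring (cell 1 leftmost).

1001111011

(re-executing steps 2..5 under rule 105; state before step 2: 0000001011)
step 2: 0111100111
step 3: 1100100101
step 4: 0100000011
step 5: 1001111011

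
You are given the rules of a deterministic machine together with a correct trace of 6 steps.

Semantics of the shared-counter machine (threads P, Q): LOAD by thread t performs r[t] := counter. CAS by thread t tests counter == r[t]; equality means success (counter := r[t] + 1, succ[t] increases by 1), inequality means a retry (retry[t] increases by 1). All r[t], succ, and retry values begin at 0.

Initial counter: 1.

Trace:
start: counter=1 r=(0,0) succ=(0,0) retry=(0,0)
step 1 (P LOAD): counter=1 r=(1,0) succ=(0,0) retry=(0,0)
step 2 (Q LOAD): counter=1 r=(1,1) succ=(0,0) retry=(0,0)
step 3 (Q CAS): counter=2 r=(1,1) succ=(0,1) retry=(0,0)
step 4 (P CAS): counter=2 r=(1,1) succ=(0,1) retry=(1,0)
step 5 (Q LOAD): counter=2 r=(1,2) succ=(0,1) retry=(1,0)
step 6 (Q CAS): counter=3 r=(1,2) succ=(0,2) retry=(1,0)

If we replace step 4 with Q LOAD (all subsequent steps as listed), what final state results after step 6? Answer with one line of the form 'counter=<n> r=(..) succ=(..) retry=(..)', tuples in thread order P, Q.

counter=3 r=(1,2) succ=(0,2) retry=(0,0)

(re-executing from step 4 with the substitution; state before step 4: counter=2 r=(1,1) succ=(0,1) retry=(0,0))
step 4 (Q LOAD): counter=2 r=(1,2) succ=(0,1) retry=(0,0)
step 5 (Q LOAD): counter=2 r=(1,2) succ=(0,1) retry=(0,0)
step 6 (Q CAS): counter=3 r=(1,2) succ=(0,2) retry=(0,0)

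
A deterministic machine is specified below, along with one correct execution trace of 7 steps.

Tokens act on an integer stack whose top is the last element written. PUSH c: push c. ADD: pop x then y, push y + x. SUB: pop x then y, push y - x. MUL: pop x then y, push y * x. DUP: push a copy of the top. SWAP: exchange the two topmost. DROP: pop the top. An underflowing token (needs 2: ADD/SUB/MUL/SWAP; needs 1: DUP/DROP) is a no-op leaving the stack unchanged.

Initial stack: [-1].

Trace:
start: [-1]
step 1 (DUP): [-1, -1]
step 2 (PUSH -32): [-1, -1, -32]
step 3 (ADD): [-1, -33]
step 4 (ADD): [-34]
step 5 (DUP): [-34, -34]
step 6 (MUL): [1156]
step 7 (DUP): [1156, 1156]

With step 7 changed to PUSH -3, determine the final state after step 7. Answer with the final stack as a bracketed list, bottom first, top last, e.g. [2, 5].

(re-executing from step 7 with the substitution; state before step 7: [1156])
step 7 (PUSH -3): [1156, -3]

[1156, -3]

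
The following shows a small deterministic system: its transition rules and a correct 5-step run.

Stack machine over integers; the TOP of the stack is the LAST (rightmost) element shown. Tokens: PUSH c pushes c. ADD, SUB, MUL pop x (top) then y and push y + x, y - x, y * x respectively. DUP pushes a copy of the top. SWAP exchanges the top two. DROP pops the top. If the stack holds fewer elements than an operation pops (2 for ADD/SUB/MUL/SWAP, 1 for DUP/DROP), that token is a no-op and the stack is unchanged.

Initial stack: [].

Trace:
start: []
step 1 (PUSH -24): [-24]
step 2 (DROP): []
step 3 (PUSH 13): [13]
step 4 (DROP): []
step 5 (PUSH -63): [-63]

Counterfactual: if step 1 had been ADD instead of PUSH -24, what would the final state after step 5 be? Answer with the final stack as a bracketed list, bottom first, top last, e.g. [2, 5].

[-63]

(re-executing from step 1 with the substitution; state before step 1: [])
step 1 (ADD): []
step 2 (DROP): []
step 3 (PUSH 13): [13]
step 4 (DROP): []
step 5 (PUSH -63): [-63]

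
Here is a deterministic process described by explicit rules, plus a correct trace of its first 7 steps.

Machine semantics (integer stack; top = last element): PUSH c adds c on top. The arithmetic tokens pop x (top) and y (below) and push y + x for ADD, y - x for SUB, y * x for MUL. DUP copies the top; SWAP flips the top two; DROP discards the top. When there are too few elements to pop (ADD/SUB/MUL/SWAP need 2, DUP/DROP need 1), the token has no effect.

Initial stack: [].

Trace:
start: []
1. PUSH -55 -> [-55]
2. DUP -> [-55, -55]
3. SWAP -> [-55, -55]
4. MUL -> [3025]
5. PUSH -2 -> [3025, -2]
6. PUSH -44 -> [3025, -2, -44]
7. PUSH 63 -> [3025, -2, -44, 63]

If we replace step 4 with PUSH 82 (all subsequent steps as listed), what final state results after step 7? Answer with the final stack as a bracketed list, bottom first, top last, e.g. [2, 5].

[-55, -55, 82, -2, -44, 63]

(re-executing from step 4 with the substitution; state before step 4: [-55, -55])
4. PUSH 82 -> [-55, -55, 82]
5. PUSH -2 -> [-55, -55, 82, -2]
6. PUSH -44 -> [-55, -55, 82, -2, -44]
7. PUSH 63 -> [-55, -55, 82, -2, -44, 63]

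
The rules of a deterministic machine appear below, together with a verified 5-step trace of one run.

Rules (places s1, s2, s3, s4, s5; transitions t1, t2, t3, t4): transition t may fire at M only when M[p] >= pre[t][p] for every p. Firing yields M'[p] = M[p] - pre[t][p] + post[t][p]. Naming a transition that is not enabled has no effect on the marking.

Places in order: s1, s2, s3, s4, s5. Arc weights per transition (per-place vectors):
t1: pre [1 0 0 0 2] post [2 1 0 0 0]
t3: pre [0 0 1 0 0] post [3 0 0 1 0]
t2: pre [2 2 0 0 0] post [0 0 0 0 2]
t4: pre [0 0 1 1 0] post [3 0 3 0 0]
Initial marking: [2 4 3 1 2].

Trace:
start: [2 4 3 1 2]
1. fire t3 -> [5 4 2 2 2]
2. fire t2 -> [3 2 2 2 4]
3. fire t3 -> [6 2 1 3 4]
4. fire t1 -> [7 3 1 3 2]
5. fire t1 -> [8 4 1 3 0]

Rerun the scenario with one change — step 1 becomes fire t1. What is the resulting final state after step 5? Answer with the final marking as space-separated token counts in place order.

(re-executing from step 1 with the substitution; state before step 1: [2 4 3 1 2])
1. fire t1 -> [3 5 3 1 0]
2. fire t2 -> [1 3 3 1 2]
3. fire t3 -> [4 3 2 2 2]
4. fire t1 -> [5 4 2 2 0]
5. fire t1 -> [5 4 2 2 0]

5 4 2 2 0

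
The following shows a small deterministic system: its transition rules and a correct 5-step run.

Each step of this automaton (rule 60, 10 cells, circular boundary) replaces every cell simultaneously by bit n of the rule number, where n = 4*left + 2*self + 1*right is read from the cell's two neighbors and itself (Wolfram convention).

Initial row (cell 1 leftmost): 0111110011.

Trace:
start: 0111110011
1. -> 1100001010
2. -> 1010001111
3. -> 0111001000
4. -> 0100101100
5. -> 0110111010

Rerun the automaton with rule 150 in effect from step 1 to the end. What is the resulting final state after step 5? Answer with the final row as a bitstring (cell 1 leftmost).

(re-executing steps 1..5 under rule 150; state before step 1: 0111110011)
1. -> 0011101100
2. -> 0101000010
3. -> 1101100111
4. -> 1000011011
5. -> 0100100001

0100100001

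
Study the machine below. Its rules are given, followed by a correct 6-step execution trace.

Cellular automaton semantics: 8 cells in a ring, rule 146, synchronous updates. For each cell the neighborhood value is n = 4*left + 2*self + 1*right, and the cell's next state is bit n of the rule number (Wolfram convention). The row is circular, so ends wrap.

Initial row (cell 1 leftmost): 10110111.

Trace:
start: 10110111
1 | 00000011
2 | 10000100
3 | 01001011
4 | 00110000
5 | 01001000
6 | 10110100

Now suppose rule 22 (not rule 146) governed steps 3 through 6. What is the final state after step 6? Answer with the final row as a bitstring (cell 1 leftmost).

11111100

(re-executing steps 3..6 under rule 22; state before step 3: 10000100)
3 | 11001111
4 | 00110000
5 | 01001000
6 | 11111100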